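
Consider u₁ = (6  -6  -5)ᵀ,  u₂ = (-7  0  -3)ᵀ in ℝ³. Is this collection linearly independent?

linearly independent

Place the vectors as rows of a 2×3 matrix and reduce to echelon form.
The reduction yields 2 nonzero rows, so the rank is 2.
Since rank = 2 (the number of vectors), the set is linearly independent.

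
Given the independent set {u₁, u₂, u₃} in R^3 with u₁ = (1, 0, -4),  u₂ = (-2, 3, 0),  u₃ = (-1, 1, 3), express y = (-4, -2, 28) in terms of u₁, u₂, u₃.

y = -4u₁ - 2u₂ + 4u₃

Since u₁, u₂, u₃ are independent, the coefficients expressing y are uniquely determined by a linear system.
Back-substitution yields (c₁, c₂, c₃) = (-4, -2, 4).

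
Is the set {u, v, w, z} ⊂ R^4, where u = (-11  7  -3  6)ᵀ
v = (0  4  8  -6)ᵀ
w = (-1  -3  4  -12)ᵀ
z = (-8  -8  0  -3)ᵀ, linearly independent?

Row-reduce the matrix whose columns are u, v, w, z.
The reduction yields 4 nonzero rows, so the rank is 4.
Since rank = 4 (the number of vectors), the set is linearly independent.

linearly independent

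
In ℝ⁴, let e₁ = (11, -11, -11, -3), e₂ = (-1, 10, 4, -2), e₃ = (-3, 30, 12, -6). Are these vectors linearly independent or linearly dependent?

linearly dependent

One vector is a scalar multiple of another, so the set is dependent.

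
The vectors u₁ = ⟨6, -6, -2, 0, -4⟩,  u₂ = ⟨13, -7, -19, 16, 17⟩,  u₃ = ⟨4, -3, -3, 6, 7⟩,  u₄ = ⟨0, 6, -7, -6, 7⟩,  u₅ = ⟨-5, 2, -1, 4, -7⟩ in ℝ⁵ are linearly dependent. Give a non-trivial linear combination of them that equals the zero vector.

Row-reduce the matrix with u₁, u₂, u₃, u₄, u₅ as columns; the null space gives the coefficients.
The free variable yields coefficients (1, -1, 3, 1, 1) (any nonzero multiple also works).

u₁ - u₂ + 3u₃ + u₄ + u₅ = 0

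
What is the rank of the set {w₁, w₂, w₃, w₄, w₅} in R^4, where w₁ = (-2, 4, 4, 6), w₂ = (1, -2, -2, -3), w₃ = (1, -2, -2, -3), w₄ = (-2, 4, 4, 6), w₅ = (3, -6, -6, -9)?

Put the 4×5 matrix [w₁|w₂|w₃|w₄|w₅] into echelon form.
Reduction leaves 1 leading entry, giving rank 1.
(With 5 elements in a 4-dimensional space the rank is at most 4.)

rank 1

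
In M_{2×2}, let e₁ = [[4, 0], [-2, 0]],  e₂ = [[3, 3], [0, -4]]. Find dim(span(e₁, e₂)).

Pass to coordinate vectors with respect to the basis {E₁₁, E₁₂, E₂₁, E₂₂}.
Put the 4×2 matrix [e₁|e₂] into echelon form.
The echelon form has 2 nonzero rows, so the rank is 2.

2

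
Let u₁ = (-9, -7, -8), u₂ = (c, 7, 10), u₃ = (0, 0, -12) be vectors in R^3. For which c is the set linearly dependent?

c = 9

The set is linearly dependent precisely when det[u₁; u₂; u₃] = 0.
Cofactor expansion gives det = 756 - 84*c.
This vanishes exactly when c = 9.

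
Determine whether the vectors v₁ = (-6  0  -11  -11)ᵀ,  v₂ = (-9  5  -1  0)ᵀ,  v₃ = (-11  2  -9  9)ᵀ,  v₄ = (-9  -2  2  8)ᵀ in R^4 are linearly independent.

The matrix [v₁|v₂|v₃|v₄] has determinant 12088.
A nonzero determinant means the columns are linearly independent.

linearly independent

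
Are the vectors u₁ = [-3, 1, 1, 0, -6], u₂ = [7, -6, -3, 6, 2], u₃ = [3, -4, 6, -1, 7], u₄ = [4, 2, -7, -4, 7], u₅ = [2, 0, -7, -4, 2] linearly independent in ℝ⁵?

Place the vectors as rows of a 5×5 matrix and reduce to echelon form.
The reduction yields 5 nonzero rows, so the rank is 5.
Since rank = 5 (the number of vectors), the set is linearly independent.

linearly independent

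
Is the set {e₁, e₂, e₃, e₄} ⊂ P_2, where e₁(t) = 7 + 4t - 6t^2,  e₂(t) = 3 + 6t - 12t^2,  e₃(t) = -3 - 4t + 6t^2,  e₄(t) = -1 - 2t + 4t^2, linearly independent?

linearly dependent

Take coordinates with respect to the standard basis {1, t, t^2}.
There are 4 vectors in a 3-dimensional space, so they cannot be linearly independent.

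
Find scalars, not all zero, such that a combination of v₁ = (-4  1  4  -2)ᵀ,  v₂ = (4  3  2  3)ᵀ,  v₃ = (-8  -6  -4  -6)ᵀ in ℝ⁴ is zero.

Set up α₁v₁ + … + α₃v₃ = 0 and solve the homogeneous system.
The free variable yields coefficients (0, 2, 1) (any nonzero multiple also works).

2v₂ + v₃ = 0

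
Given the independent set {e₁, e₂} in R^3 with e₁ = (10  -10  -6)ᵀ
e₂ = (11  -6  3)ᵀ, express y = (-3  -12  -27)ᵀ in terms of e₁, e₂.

Write y = a₁e₁ + a₂e₂ and equate components.
The system has the unique solution (a₁, a₂) = (3, -3).

y = 3e₁ - 3e₂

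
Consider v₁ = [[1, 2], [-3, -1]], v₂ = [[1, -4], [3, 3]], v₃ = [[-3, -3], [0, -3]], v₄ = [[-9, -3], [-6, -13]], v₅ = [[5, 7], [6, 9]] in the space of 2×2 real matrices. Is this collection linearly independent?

linearly dependent

Write each element as a coordinate vector in ℝ⁴ using {E₁₁, E₁₂, E₂₁, E₂₂}.
There are 5 vectors in a 4-dimensional space, so they cannot be linearly independent.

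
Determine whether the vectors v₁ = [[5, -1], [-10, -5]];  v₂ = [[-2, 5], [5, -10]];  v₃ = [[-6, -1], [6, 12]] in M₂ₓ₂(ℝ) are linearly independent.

Take coordinates with respect to the standard basis {E₁₁, E₁₂, E₂₁, E₂₂}.
Row-reduce the matrix whose columns are v₁, v₂, v₃.
The reduction yields 3 nonzero rows, so the rank is 3.
Since rank = 3 (the number of vectors), the set is linearly independent.

linearly independent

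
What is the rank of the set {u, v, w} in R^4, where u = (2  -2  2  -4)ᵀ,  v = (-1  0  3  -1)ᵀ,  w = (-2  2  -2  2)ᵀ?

Put the 4×3 matrix [u|v|w] into echelon form.
There are 3 pivot columns, so rank = 3.

3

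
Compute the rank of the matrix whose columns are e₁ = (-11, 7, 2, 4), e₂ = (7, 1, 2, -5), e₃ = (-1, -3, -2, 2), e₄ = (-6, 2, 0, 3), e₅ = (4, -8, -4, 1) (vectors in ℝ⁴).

Apply Gaussian elimination to the matrix whose rows are e₁, e₂, e₃, e₄, e₅.
Exactly 2 pivots survive; hence the rank is 2.
(With 5 elements in a 4-dimensional space the rank is at most 4.)

rank 2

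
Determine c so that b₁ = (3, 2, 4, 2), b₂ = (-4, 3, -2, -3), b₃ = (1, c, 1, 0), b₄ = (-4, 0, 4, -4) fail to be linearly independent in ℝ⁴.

c = -23

The vectors are dependent exactly when the determinant of the matrix with rows b₁, b₂, b₃, b₄ vanishes.
The determinant works out to 4*c + 92.
Setting this to zero gives c = -23.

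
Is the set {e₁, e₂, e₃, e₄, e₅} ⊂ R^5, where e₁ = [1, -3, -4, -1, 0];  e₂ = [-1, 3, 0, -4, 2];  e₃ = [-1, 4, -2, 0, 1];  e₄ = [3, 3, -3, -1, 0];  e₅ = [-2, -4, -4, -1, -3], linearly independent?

linearly independent

Form the 5×5 matrix with these as columns; its determinant is 1343.
A nonzero determinant means the columns are linearly independent.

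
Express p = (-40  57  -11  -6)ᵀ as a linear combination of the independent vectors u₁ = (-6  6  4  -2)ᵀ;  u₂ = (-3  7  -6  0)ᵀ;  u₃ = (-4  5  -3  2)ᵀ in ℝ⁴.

Set up the augmented matrix [u₁ | u₂ | u₃ | p] and row-reduce.
Back-substitution yields (a₁, a₂, a₃) = (4, 4, 1).

p = 4u₁ + 4u₂ + u₃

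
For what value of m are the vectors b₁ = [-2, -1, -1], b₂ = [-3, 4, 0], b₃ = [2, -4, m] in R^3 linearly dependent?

m = -4/11

Place the vectors as rows of a 3×3 matrix; dependence ⇔ determinant zero.
Cofactor expansion gives det = -11*m - 4.
Setting this to zero gives m = -4/11.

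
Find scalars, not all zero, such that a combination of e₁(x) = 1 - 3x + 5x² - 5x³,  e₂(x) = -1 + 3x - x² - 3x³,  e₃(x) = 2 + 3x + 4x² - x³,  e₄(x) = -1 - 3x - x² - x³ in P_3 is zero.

e₁ - 2e₃ - 3e₄ = 0

Write each element as a vector in ℝ⁴ using {1, x, …, x³}.
Set up α₁e₁ + … + α₄e₄ = 0 and solve the homogeneous system.
The free variable yields coefficients (1, 0, -2, -3) (any nonzero multiple also works).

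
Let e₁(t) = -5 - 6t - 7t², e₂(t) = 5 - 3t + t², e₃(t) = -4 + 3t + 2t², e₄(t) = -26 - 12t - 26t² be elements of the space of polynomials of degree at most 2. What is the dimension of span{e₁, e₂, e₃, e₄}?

Use coordinates relative to {1, t, t²}.
Apply Gaussian elimination to the matrix whose rows are e₁, e₂, e₃, e₄.
Exactly 3 pivots survive; hence the rank is 3.
(With 4 elements in a 3-dimensional space the rank is at most 3.)

3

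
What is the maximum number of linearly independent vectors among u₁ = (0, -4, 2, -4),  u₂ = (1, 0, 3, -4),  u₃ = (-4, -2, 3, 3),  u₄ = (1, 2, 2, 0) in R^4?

Form the matrix with u₁, u₂, u₃, u₄ as columns and reduce.
There are 4 pivot columns, so rank = 4.

4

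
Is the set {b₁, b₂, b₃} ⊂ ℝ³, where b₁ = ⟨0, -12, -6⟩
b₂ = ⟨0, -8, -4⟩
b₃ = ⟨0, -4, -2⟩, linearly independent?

linearly dependent

Place the vectors as rows of a 3×3 matrix and reduce to echelon form.
The reduction yields 1 nonzero row, so the rank is 1.
Since rank 1 < 3, the set is linearly dependent.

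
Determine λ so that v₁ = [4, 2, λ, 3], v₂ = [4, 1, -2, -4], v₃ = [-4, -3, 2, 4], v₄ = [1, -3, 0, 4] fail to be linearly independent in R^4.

λ = -13/10

Place the vectors as rows of a 4×4 matrix; dependence ⇔ determinant zero.
Cofactor expansion gives det = -40*λ - 52.
Solving -40*λ - 52 = 0 yields λ = -13/10.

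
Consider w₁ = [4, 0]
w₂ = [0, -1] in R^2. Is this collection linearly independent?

Form the 2×2 matrix with these as columns; its determinant is -4.
A nonzero determinant means the columns are linearly independent.

linearly independent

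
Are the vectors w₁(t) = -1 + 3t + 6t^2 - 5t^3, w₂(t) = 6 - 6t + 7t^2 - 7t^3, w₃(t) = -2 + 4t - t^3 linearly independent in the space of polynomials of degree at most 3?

Write each element as a coordinate vector in ℝ⁴ using {1, t, …, t^3}.
Place the vectors as rows of a 3×4 matrix and reduce to echelon form.
The reduction yields 3 nonzero rows, so the rank is 3.
Since rank = 3 (the number of vectors), the set is linearly independent.

linearly independent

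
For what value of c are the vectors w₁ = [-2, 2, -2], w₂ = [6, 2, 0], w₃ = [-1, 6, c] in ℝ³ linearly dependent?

c = -19/4

Place the vectors as rows of a 3×3 matrix; dependence ⇔ determinant zero.
Expanding, det = -16*c - 76.
This vanishes exactly when c = -19/4.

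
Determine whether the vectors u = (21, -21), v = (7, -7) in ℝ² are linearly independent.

The matrix [u|v] has determinant 0.
A zero determinant means the columns are linearly dependent.

linearly dependent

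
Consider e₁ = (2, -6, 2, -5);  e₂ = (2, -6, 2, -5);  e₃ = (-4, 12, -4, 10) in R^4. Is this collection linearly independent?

Two of the vectors are equal, giving an immediate dependence.

linearly dependent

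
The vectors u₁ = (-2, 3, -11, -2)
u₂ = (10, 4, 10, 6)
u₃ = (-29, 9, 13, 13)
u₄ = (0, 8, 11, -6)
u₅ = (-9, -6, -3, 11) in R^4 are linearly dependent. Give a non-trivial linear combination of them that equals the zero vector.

Write the vectors as columns of a matrix and find a nonzero vector in its null space.
A generator of the null space is (1, 0, -1, 3, 3).

u₁ - u₃ + 3u₄ + 3u₅ = 0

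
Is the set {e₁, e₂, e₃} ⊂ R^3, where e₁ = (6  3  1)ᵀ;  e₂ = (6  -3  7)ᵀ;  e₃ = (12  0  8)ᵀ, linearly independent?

linearly dependent

Row-reduce the matrix whose columns are e₁, e₂, e₃.
The reduction yields 2 nonzero rows, so the rank is 2.
Since rank 2 < 3, the set is linearly dependent.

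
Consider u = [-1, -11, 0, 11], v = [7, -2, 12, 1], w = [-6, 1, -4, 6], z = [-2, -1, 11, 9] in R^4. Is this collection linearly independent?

Row-reduce the matrix whose columns are u, v, w, z.
The reduction yields 4 nonzero rows, so the rank is 4.
Since rank = 4 (the number of vectors), the set is linearly independent.

linearly independent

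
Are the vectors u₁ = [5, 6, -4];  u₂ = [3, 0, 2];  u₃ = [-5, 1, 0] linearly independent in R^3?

The matrix [u₁|u₂|u₃] has determinant -82.
A nonzero determinant means the columns are linearly independent.

linearly independent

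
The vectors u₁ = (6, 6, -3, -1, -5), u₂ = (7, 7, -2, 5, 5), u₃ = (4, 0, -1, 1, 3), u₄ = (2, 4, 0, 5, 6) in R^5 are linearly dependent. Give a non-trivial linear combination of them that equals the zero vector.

u₁ - 2u₂ + u₃ + 2u₄ = 0

Row-reduce the matrix with u₁, u₂, u₃, u₄ as columns; the null space gives the coefficients.
One solution (up to scaling) is (1, -2, 1, 2).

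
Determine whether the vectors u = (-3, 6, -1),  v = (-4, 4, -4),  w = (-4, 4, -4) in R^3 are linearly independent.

linearly dependent

Form the 3×3 matrix with these as columns; its determinant is 0.
A zero determinant means the columns are linearly dependent.
Indeed v - w = 0.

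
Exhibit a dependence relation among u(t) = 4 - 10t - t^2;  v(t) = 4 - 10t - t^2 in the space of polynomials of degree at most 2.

Take coordinates with respect to {1, t, t^2}.
Row-reduce the matrix with u, v as columns; the null space gives the coefficients.
One solution (up to scaling) is (1, -1).

u - v = 0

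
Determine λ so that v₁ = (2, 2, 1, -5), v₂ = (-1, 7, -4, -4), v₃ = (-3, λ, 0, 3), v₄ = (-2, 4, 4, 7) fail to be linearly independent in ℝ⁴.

λ = 11

The vectors are dependent exactly when the determinant of the matrix with rows v₁, v₂, v₃, v₄ vanishes.
Cofactor expansion gives det = 561 - 51*λ.
This vanishes exactly when λ = 11.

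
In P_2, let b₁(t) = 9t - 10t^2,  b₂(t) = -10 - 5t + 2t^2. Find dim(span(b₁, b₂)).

dim = 2

Represent each element by its coordinate vector in ℝ³.
Row-reduce the 2×3 matrix with these as rows.
Exactly 2 pivots survive; hence the rank is 2.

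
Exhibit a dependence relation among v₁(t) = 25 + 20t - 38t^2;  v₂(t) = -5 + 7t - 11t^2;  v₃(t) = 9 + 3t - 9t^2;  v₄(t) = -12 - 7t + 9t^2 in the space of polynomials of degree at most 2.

Write each element as a vector in ℝ³ using {1, t, t^2}.
Row-reduce the matrix with v₁, v₂, v₃, v₄ as columns; the null space gives the coefficients.
The free variable yields coefficients (1, -1, -2, 1) (any nonzero multiple also works).

v₁ - v₂ - 2v₃ + v₄ = 0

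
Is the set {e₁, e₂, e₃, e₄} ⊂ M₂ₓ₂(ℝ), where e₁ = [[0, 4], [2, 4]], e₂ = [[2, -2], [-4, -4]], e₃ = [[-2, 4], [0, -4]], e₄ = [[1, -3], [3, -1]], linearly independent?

Take coordinates with respect to the standard basis {E₁₁, E₁₂, E₂₁, E₂₂}.
Form the 4×4 matrix with these as columns; its determinant is -360.
A nonzero determinant means the columns are linearly independent.

linearly independent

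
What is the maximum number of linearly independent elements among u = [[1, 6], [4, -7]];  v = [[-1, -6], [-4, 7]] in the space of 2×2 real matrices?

Pass to coordinate vectors with respect to the basis {E₁₁, E₁₂, E₂₁, E₂₂}.
Put the 4×2 matrix [u|v] into echelon form.
There is 1 pivot column, so rank = 1.

1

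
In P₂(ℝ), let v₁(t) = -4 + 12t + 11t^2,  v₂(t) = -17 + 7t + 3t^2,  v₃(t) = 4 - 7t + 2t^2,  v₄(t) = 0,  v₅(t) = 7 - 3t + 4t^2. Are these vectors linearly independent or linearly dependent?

Write each element as a coordinate vector in ℝ³ using {1, t, t^2}.
There are 5 vectors in a 3-dimensional space, so they cannot be linearly independent.

linearly dependent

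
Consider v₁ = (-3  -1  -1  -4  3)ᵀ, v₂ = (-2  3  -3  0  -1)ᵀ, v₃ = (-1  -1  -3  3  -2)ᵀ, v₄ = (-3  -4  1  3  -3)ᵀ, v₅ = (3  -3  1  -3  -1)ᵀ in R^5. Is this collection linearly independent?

linearly independent

Form the 5×5 matrix with these as columns; its determinant is -1823.
A nonzero determinant means the columns are linearly independent.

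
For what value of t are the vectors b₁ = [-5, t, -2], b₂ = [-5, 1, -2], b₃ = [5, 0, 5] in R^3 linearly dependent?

Dependence holds iff the 3×3 matrix [b₁ b₂ b₃] is singular.
The determinant works out to 15*t - 15.
This vanishes exactly when t = 1.

t = 1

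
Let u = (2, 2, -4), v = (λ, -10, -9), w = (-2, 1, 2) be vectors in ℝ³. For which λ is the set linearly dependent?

Dependence holds iff the 3×3 matrix [u v w] is singular.
Cofactor expansion gives det = 94 - 8*λ.
Setting this to zero gives λ = 47/4.

λ = 47/4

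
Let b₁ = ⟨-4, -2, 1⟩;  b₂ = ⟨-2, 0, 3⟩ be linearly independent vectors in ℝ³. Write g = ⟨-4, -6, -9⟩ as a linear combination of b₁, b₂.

Since b₁, b₂ are independent, the coefficients expressing g are uniquely determined by a linear system.
The system has the unique solution (α₁, α₂) = (3, -4).

g = 3b₁ - 4b₂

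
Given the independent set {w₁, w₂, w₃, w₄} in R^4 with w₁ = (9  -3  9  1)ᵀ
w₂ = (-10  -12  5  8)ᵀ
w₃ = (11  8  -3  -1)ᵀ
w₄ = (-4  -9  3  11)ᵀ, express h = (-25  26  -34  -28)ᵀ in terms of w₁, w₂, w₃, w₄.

Solve the system with w₁, w₂, w₃, w₄ as columns and h as the right-hand side.
Back-substitution yields (a₁, …, a₄) = (-3, -2, -2, -1).

h = -3w₁ - 2w₂ - 2w₃ - w₄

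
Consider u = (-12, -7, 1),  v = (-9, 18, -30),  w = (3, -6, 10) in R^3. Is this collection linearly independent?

linearly dependent

Form the 3×3 matrix with these as columns; its determinant is 0.
A zero determinant means the columns are linearly dependent.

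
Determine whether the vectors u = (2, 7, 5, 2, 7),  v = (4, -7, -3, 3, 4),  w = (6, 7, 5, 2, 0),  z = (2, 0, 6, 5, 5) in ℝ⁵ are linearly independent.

linearly independent

Place the vectors as rows of a 4×5 matrix and reduce to echelon form.
The reduction yields 4 nonzero rows, so the rank is 4.
Since rank = 4 (the number of vectors), the set is linearly independent.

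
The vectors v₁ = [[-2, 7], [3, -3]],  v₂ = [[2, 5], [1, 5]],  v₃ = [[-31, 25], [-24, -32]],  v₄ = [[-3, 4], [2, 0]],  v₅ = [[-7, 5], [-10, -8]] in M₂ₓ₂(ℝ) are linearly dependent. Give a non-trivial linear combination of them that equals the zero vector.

Take coordinates with respect to {E₁₁, E₁₂, E₂₁, E₂₂}.
Set up α₁v₁ + … + α₅v₅ = 0 and solve the homogeneous system.
One solution (up to scaling) is (1, -1, -1, 2, 3).

v₁ - v₂ - v₃ + 2v₄ + 3v₅ = 0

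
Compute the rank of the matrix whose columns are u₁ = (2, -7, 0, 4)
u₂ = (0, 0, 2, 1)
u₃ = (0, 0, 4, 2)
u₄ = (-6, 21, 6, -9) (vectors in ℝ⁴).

Row-reduce the 4×4 matrix with these as rows.
Reduction leaves 2 leading entries, giving rank 2.

rank 2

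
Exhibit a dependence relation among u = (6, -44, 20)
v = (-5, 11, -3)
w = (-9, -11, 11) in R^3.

Set up α₁u + … + α₃w = 0 and solve the homogeneous system.
The free variable yields coefficients (1, 3, -1) (any nonzero multiple also works).

u + 3v - w = 0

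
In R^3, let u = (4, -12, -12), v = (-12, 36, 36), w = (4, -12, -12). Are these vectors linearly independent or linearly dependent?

One vector is a scalar multiple of another, so the set is dependent.

linearly dependent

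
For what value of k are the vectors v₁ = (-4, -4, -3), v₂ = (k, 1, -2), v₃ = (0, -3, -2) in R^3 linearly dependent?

k = -32

The vectors are dependent exactly when the determinant of the matrix with rows v₁, v₂, v₃ vanishes.
Expanding, det = k + 32.
This vanishes exactly when k = -32.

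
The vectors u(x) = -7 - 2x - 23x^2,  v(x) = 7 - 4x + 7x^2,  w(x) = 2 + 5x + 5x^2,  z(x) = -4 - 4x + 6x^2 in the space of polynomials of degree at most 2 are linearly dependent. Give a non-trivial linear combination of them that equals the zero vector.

u + v + 2w + z = 0

Pass to coordinate vectors relative to the basis {1, x, x^2}.
Row-reduce the matrix with u, v, w, z as columns; the null space gives the coefficients.
One solution (up to scaling) is (1, 1, 2, 1).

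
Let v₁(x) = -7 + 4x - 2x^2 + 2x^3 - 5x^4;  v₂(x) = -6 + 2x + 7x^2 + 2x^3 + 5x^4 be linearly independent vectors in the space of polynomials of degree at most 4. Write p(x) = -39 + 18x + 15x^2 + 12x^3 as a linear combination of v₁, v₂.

p = 3v₁ + 3v₂

Take coordinate vectors relative to {1, x, …, x^4}.
Set up the augmented matrix [v₁ | v₂ | p] and row-reduce.
Row-reducing the augmented matrix gives the unique coefficients (a₁, a₂) = (3, 3).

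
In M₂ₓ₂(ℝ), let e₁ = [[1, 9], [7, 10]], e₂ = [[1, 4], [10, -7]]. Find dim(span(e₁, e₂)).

dim = 2

Use coordinates relative to {E₁₁, E₁₂, E₂₁, E₂₂}.
Form the matrix with e₁, e₂ as columns and reduce.
The echelon form has 2 nonzero rows, so the rank is 2.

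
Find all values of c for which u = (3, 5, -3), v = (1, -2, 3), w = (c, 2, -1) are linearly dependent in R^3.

c = 13/9

Place the vectors as rows of a 3×3 matrix; dependence ⇔ determinant zero.
The determinant works out to 9*c - 13.
Solving 9*c - 13 = 0 yields c = 13/9.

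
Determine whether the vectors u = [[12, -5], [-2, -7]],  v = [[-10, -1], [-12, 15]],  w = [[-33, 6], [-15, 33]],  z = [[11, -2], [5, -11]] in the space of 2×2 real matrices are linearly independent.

linearly dependent

Take coordinates with respect to the standard basis {E₁₁, E₁₂, E₂₁, E₂₂}.
One vector is a scalar multiple of another, so the set is dependent.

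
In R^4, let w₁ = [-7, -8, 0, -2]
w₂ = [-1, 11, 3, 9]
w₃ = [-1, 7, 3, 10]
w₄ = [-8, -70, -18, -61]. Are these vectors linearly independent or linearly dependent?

linearly dependent

Place the vectors as rows of a 4×4 matrix and reduce to echelon form.
The reduction yields 3 nonzero rows, so the rank is 3.
Since rank 3 < 4, the set is linearly dependent.
Indeed 2w₁ - 3w₂ - 3w₃ - w₄ = 0.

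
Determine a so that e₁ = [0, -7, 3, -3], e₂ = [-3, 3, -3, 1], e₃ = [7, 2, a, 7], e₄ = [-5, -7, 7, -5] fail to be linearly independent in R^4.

The vectors are dependent exactly when the determinant of the matrix with rows e₁, e₂, e₃, e₄ vanishes.
The determinant works out to 32*a + 688.
Solving 32*a + 688 = 0 yields a = -43/2.

a = -43/2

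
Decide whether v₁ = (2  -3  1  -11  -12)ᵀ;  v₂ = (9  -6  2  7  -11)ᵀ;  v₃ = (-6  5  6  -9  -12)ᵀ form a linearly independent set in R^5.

Place the vectors as rows of a 3×5 matrix and reduce to echelon form.
The reduction yields 3 nonzero rows, so the rank is 3.
Since rank = 3 (the number of vectors), the set is linearly independent.

linearly independent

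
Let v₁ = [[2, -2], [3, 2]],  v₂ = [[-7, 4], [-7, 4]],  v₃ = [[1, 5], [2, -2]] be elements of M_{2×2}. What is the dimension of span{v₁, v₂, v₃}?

3

Use coordinates relative to {E₁₁, E₁₂, E₂₁, E₂₂}.
Apply Gaussian elimination to the matrix whose rows are v₁, v₂, v₃.
Exactly 3 pivots survive; hence the rank is 3.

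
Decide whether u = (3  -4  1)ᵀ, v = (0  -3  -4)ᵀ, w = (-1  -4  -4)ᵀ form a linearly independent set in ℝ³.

linearly independent

Place the vectors as rows of a 3×3 matrix and reduce to echelon form.
The reduction yields 3 nonzero rows, so the rank is 3.
Since rank = 3 (the number of vectors), the set is linearly independent.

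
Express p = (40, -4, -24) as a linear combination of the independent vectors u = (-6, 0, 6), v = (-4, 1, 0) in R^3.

p = -4u - 4v

Write p = α₁u + α₂v and equate components.
Row-reducing the augmented matrix gives the unique coefficients (α₁, α₂) = (-4, -4).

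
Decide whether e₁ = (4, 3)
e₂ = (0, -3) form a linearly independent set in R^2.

linearly independent

Form the 2×2 matrix with these as columns; its determinant is -12.
A nonzero determinant means the columns are linearly independent.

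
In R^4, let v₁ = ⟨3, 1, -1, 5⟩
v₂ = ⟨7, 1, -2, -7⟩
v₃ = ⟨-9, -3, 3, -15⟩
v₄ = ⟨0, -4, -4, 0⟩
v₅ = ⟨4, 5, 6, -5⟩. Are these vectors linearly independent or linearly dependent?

linearly dependent

There are 5 vectors in a 4-dimensional space, so they cannot be linearly independent.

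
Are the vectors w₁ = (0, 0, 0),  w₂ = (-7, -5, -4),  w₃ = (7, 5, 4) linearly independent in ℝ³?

One of the vectors is the zero vector, so the set is linearly dependent.

linearly dependent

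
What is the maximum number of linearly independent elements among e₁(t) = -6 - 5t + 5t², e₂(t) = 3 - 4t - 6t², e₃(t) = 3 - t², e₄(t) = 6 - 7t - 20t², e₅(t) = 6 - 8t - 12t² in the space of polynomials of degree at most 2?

3

Represent each element by its coordinate vector in ℝ³.
Apply Gaussian elimination to the matrix whose rows are e₁, e₂, e₃, e₄, e₅.
The echelon form has 3 nonzero rows, so the rank is 3.
(With 5 elements in a 3-dimensional space the rank is at most 3.)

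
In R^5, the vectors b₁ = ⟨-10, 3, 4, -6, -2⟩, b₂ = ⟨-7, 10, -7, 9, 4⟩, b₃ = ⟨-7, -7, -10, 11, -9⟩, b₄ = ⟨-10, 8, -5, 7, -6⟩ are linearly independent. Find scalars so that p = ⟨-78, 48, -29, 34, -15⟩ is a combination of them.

Since b₁, b₂, b₃, b₄ are independent, the coefficients expressing p are uniquely determined by a linear system.
Row-reducing the augmented matrix gives the unique coefficients (α₁, …, α₄) = (3, 3, 1, 2).

p = 3b₁ + 3b₂ + b₃ + 2b₄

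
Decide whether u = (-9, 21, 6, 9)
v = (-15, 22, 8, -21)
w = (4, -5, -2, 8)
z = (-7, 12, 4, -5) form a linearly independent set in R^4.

The matrix [u|v|w|z] has determinant 0.
A zero determinant means the columns are linearly dependent.
Indeed u - 3v - 9w = 0.

linearly dependent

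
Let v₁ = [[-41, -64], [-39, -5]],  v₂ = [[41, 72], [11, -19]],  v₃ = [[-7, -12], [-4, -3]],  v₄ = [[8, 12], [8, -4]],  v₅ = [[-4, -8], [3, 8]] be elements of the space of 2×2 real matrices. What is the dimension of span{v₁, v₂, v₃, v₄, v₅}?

3

Represent each element by its coordinate vector in ℝ⁴.
Form the matrix with v₁, v₂, v₃, v₄, v₅ as columns and reduce.
There are 3 pivot columns, so rank = 3.
(With 5 elements in a 4-dimensional space the rank is at most 4.)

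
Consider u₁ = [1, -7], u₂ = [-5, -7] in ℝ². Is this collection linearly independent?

Row-reduce the matrix whose columns are u₁, u₂.
The reduction yields 2 nonzero rows, so the rank is 2.
Since rank = 2 (the number of vectors), the set is linearly independent.

linearly independent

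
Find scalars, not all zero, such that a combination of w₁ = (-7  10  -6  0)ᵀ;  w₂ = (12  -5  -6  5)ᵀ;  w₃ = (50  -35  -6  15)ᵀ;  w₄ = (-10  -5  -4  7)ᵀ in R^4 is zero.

Set up α₁w₁ + … + α₄w₄ = 0 and solve the homogeneous system.
The free variable yields coefficients (2, -3, 1, 0) (any nonzero multiple also works).

2w₁ - 3w₂ + w₃ = 0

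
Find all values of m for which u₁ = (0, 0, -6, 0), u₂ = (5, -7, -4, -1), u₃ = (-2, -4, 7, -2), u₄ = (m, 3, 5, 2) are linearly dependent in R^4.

m = 16/5

The vectors are dependent exactly when the determinant of the matrix with rows u₁, u₂, u₃, u₄ vanishes.
Expanding, det = 192 - 60*m.
Solving 192 - 60*m = 0 yields m = 16/5.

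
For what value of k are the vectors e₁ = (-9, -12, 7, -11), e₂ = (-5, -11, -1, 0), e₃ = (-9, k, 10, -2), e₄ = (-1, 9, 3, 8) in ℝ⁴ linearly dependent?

k = -5/11

The vectors are dependent exactly when the determinant of the matrix with rows e₁, e₂, e₃, e₄ vanishes.
The determinant works out to -528*k - 240.
Solving -528*k - 240 = 0 yields k = -5/11.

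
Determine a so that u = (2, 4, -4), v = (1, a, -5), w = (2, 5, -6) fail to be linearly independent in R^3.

a = 7/2

Dependence holds iff the 3×3 matrix [u v w] is singular.
The determinant works out to 14 - 4*a.
This vanishes exactly when a = 7/2.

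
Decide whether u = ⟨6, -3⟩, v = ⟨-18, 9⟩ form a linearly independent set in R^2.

linearly dependent

Form the 2×2 matrix with these as columns; its determinant is 0.
A zero determinant means the columns are linearly dependent.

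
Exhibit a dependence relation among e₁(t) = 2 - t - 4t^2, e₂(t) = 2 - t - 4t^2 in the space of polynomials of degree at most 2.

Write each element as a vector in ℝ³ using {1, t, t^2}.
Write the vectors as columns of a matrix and find a nonzero vector in its null space.
A generator of the null space is (1, -1).

e₁ - e₂ = 0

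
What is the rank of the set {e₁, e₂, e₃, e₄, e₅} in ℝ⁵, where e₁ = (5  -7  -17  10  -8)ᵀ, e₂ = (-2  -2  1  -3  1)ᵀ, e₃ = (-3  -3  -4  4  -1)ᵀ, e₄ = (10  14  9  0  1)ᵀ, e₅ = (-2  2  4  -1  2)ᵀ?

rank 3

Form the matrix with e₁, e₂, e₃, e₄, e₅ as columns and reduce.
The echelon form has 3 nonzero rows, so the rank is 3.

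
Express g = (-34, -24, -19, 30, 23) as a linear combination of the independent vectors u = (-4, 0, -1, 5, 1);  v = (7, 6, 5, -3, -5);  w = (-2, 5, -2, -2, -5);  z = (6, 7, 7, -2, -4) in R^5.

Since u, v, w, z are independent, the coefficients expressing g are uniquely determined by a linear system.
The system has the unique solution (a₁, …, a₄) = (4, -2, -1, -1).

g = 4u - 2v - w - z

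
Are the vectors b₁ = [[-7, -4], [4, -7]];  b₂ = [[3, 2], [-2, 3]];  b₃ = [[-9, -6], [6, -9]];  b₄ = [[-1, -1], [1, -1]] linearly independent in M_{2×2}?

Take coordinates with respect to the standard basis {E₁₁, E₁₂, E₂₁, E₂₂}.
Row-reduce the matrix whose columns are b₁, b₂, b₃, b₄.
The reduction yields 2 nonzero rows, so the rank is 2.
Since rank 2 < 4, the set is linearly dependent.

linearly dependent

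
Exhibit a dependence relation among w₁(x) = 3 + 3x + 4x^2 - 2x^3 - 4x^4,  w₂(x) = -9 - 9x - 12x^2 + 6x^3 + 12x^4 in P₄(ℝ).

Pass to coordinate vectors relative to the basis {1, x, …, x^4}.
Set up α₁w₁ + α₂w₂ = 0 and solve the homogeneous system.
One solution (up to scaling) is (3, 1).

3w₁ + w₂ = 0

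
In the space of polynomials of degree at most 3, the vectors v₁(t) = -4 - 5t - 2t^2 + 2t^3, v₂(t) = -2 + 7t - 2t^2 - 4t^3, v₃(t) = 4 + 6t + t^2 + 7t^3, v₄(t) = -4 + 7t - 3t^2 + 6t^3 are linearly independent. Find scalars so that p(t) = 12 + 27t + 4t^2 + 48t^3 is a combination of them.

Identify each element with its coordinate vector in ℝ⁴ via {1, t, …, t^3}.
Write p = α₁v₁ + … + α₄v₄ and equate components.
Row-reducing the augmented matrix gives the unique coefficients (α₁, …, α₄) = (-3, -4, 2, 4).

p = -3v₁ - 4v₂ + 2v₃ + 4v₄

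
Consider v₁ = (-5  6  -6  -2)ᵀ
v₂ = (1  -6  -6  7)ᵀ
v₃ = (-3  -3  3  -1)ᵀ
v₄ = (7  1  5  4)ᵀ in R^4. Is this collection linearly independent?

linearly independent

Form the 4×4 matrix with these as columns; its determinant is 1866.
A nonzero determinant means the columns are linearly independent.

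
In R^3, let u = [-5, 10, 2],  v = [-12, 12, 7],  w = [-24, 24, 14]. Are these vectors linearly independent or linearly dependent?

linearly dependent

One vector is a scalar multiple of another, so the set is dependent.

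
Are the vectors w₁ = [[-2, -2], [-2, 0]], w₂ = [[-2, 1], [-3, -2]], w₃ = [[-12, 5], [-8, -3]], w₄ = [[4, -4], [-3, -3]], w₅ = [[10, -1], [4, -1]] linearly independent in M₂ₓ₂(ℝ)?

Take coordinates with respect to the standard basis {E₁₁, E₁₂, E₂₁, E₂₂}.
There are 5 vectors in a 4-dimensional space, so they cannot be linearly independent.

linearly dependent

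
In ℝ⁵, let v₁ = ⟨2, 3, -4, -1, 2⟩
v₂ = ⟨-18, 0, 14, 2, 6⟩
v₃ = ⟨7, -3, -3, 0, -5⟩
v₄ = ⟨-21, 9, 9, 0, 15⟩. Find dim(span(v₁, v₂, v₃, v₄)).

2

Apply Gaussian elimination to the matrix whose rows are v₁, v₂, v₃, v₄.
Reduction leaves 2 leading entries, giving rank 2.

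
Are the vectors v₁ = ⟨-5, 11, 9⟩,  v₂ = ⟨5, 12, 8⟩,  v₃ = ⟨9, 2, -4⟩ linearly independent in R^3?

linearly independent

The matrix [v₁|v₂|v₃] has determinant 450.
A nonzero determinant means the columns are linearly independent.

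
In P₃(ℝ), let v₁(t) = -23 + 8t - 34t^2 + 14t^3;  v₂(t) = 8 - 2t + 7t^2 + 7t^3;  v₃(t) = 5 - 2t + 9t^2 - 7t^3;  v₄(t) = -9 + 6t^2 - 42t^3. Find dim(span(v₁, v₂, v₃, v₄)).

2

Represent each element by its coordinate vector in ℝ⁴.
Row-reduce the 4×4 matrix with these as rows.
Reduction leaves 2 leading entries, giving rank 2.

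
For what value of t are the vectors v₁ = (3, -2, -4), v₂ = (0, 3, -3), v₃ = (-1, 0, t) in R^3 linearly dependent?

t = 2

Dependence holds iff the 3×3 matrix [v₁ v₂ v₃] is singular.
Expanding, det = 9*t - 18.
This vanishes exactly when t = 2.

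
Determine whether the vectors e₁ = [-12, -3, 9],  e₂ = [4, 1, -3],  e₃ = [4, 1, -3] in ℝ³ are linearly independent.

linearly dependent

Two of the vectors are equal, giving an immediate dependence.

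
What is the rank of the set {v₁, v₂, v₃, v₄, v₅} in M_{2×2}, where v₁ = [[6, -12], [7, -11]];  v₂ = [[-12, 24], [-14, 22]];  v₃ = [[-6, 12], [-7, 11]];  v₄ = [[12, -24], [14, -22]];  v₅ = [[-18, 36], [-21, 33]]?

1

Use coordinates relative to {E₁₁, E₁₂, E₂₁, E₂₂}.
Form the matrix with v₁, v₂, v₃, v₄, v₅ as columns and reduce.
Reduction leaves 1 leading entry, giving rank 1.
(With 5 elements in a 4-dimensional space the rank is at most 4.)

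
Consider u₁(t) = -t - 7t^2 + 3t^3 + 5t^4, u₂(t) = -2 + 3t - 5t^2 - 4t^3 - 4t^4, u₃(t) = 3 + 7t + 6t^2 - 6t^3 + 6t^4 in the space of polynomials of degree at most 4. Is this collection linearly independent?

linearly independent

Write each element as a coordinate vector in ℝ⁵ using {1, t, …, t^4}.
Row-reduce the matrix whose columns are u₁, u₂, u₃.
The reduction yields 3 nonzero rows, so the rank is 3.
Since rank = 3 (the number of vectors), the set is linearly independent.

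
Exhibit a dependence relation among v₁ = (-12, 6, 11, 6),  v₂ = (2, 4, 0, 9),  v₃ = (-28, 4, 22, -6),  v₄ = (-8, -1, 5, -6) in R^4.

Solve the homogeneous system with v₁, v₂, v₃, v₄ as columns by row-reducing the coefficient matrix.
One solution (up to scaling) is (2, -2, -1, 0).

2v₁ - 2v₂ - v₃ = 0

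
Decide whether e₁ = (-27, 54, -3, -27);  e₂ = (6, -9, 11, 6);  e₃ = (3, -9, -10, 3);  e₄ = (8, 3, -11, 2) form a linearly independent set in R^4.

linearly dependent

Form the 4×4 matrix with these as columns; its determinant is 0.
A zero determinant means the columns are linearly dependent.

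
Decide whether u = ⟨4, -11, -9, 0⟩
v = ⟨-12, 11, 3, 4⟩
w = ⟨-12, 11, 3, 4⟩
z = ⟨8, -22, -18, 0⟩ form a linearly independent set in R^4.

One vector is a scalar multiple of another, so the set is dependent.

linearly dependent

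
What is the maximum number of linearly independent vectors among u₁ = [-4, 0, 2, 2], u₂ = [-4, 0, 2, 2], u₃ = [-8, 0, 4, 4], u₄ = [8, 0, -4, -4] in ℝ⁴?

1

Form the matrix with u₁, u₂, u₃, u₄ as columns and reduce.
Reduction leaves 1 leading entry, giving rank 1.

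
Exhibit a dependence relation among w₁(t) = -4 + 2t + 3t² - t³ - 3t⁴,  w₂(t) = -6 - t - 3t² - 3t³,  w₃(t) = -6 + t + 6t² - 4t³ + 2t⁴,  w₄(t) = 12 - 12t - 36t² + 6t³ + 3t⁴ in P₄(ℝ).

Take coordinates with respect to {1, t, …, t⁴}.
Solve the homogeneous system with w₁, w₂, w₃, w₄ as columns by row-reducing the coefficient matrix.
One solution (up to scaling) is (3, -3, 3, 1).

3w₁ - 3w₂ + 3w₃ + w₄ = 0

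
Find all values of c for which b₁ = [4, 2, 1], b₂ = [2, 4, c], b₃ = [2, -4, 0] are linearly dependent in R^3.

c = 4/5

The vectors are dependent exactly when the determinant of the matrix with rows b₁, b₂, b₃ vanishes.
Cofactor expansion gives det = 20*c - 16.
Setting this to zero gives c = 4/5.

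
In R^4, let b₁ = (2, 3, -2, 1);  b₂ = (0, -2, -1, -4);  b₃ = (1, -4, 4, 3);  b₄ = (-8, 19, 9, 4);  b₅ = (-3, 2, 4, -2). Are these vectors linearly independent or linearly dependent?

There are 5 vectors in a 4-dimensional space, so they cannot be linearly independent.

linearly dependent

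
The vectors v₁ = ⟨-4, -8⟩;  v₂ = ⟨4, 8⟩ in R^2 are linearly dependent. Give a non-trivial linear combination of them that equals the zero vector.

Solve the homogeneous system with v₁, v₂ as columns by row-reducing the coefficient matrix.
A generator of the null space is (1, 1).

v₁ + v₂ = 0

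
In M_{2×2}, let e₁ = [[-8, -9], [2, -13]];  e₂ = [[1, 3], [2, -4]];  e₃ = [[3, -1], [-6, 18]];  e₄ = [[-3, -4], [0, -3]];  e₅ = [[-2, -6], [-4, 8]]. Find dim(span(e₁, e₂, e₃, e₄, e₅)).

dim = 2

Represent each element by its coordinate vector in ℝ⁴.
Apply Gaussian elimination to the matrix whose rows are e₁, e₂, e₃, e₄, e₅.
There are 2 pivot columns, so rank = 2.
(With 5 elements in a 4-dimensional space the rank is at most 4.)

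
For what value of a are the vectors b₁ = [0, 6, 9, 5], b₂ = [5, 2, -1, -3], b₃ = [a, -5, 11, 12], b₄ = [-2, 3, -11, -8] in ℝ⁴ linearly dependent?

a = -55/7

Dependence holds iff the 4×4 matrix [b₁ b₂ b₃ b₄] is singular.
The determinant works out to -182*a - 1430.
This vanishes exactly when a = -55/7.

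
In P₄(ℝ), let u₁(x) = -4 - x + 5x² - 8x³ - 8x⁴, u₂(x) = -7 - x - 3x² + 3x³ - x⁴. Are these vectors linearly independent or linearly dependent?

linearly independent

Take coordinates with respect to the standard basis {1, x, …, x⁴}.
Place the vectors as rows of a 2×5 matrix and reduce to echelon form.
The reduction yields 2 nonzero rows, so the rank is 2.
Since rank = 2 (the number of vectors), the set is linearly independent.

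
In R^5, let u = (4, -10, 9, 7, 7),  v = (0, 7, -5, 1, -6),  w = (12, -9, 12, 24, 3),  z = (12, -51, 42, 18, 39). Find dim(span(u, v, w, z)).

2

Put the 5×4 matrix [u|v|w|z] into echelon form.
Exactly 2 pivots survive; hence the rank is 2.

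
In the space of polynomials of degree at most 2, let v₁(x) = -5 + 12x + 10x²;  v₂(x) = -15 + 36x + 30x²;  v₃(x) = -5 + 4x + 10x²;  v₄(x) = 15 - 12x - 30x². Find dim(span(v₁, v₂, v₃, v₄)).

Represent each element by its coordinate vector in ℝ³.
Row-reduce the 4×3 matrix with these as rows.
Reduction leaves 2 leading entries, giving rank 2.
(With 4 elements in a 3-dimensional space the rank is at most 3.)

2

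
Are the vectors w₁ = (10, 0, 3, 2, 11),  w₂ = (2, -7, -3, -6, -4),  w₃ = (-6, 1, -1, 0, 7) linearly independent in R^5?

linearly independent

Place the vectors as rows of a 3×5 matrix and reduce to echelon form.
The reduction yields 3 nonzero rows, so the rank is 3.
Since rank = 3 (the number of vectors), the set is linearly independent.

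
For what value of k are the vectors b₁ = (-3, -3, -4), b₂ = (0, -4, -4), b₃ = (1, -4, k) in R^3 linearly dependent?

Dependence holds iff the 3×3 matrix [b₁ b₂ b₃] is singular.
The determinant works out to 12*k + 44.
Setting this to zero gives k = -11/3.

k = -11/3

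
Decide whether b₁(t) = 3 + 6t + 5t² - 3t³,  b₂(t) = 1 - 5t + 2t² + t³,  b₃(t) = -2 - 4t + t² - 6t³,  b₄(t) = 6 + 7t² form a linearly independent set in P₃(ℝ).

Write each element as a coordinate vector in ℝ⁴ using {1, t, …, t³}.
Form the 4×4 matrix with these as columns; its determinant is 366.
A nonzero determinant means the columns are linearly independent.

linearly independent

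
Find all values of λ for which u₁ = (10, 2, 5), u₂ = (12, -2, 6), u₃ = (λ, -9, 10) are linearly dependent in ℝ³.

λ = 20

Place the vectors as rows of a 3×3 matrix; dependence ⇔ determinant zero.
Cofactor expansion gives det = 22*λ - 440.
Setting this to zero gives λ = 20.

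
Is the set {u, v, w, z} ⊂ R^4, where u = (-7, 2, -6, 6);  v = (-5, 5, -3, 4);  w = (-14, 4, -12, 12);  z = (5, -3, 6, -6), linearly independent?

One vector is a scalar multiple of another, so the set is dependent.

linearly dependent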